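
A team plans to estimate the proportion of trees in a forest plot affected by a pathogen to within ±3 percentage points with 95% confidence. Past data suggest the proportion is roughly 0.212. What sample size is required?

For a proportion with margin E = 0.03 at 95% confidence, z = 1.960.
n = p̂(1−p̂)(z/E)² = 0.212 × 0.788 × (1.960/0.03)² = 713.07
Round up: n = 714.

714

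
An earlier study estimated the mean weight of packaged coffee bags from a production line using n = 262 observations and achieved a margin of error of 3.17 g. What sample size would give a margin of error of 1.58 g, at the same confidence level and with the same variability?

1055

Margin of error scales as 1/√n, so n₂ = n₁·(E₁/E₂)².
n₂ = 262 × (3.17/1.58)² = 262 × 4.025 = 1054.55
Round up: n₂ = 1055.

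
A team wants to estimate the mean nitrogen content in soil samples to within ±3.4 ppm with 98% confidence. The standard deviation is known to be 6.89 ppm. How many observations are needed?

For a mean, the margin of error is E = z·σ/√n, so n = (zσ/E)².
At 98% confidence, z = 2.326.
n = (2.326 × 6.89 / 3.4)² = 22.22
Round up: n = 23.

23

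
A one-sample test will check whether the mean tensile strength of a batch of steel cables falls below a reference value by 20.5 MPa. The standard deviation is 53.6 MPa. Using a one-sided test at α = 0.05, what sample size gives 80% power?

For a one-sample z-test, n = ((z_α + z_β)·σ/δ)².
z_α = 1.645 (one-sided α = 0.05); z_β = 0.842 (power 80% → β = 0.2).
n = (2.487 × 53.6 / 20.5)² = 42.28
Round up: n = 43.

43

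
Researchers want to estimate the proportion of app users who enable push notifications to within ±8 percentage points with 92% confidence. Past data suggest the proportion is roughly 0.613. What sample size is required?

n = 114

For a proportion with margin E = 0.08 at 92% confidence, z = 1.751.
n = p̂(1−p̂)(z/E)² = 0.613 × 0.387 × (1.751/0.08)² = 113.65
Round up: n = 114.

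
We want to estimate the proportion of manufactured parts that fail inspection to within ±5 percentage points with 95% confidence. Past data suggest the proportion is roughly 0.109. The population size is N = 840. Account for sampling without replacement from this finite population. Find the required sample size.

127

For a proportion with margin E = 0.05 at 95% confidence, z = 1.960.
n = p̂(1−p̂)(z/E)² = 0.109 × 0.891 × (1.960/0.05)² = 149.24 — call this n₀.
Finite-population correction with N = 840: n = n₀ / (1 + (n₀−1)/N) = 149.24 / 1.176 = 126.90
Round up: n = 127.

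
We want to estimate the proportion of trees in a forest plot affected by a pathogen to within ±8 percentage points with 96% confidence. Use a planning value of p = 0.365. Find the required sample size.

For a proportion with margin E = 0.08 at 96% confidence, z = 2.054.
n = p̂(1−p̂)(z/E)² = 0.365 × 0.635 × (2.054/0.08)² = 152.79
Round up: n = 153.

153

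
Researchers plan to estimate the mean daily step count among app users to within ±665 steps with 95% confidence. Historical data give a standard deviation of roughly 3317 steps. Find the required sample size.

For a mean, the margin of error is E = z·σ/√n, so n = (zσ/E)².
At 95% confidence, z = 1.960.
n = (1.960 × 3317 / 665)² = 95.58
Round up: n = 96.

n = 96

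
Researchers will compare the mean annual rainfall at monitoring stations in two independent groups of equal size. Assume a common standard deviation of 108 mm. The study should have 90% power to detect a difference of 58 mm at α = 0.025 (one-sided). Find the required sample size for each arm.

For two equal groups, n per group = 2·((z_α + z_β)·σ/δ)².
z_α = 1.960; z_β = 1.282 (power 90%).
n = 2 × (3.242 × 108 / 58)² = 2 × 36.44 = 72.88
Round up: n = 73 per group.

73 per group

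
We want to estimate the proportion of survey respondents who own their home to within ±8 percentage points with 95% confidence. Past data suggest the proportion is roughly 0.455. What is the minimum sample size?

For a proportion with margin E = 0.08 at 95% confidence, z = 1.960.
n = p̂(1−p̂)(z/E)² = 0.455 × 0.545 × (1.960/0.08)² = 148.85
Round up: n = 149.

149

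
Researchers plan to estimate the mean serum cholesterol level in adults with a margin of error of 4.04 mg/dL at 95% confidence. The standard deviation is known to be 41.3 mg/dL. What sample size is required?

For a mean, the margin of error is E = z·σ/√n, so n = (zσ/E)².
At 95% confidence, z = 1.960.
n = (1.960 × 41.3 / 4.04)² = 401.47
Round up: n = 402.

n = 402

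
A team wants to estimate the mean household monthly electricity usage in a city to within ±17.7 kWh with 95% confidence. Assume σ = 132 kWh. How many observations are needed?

For a mean, the margin of error is E = z·σ/√n, so n = (zσ/E)².
At 95% confidence, z = 1.960.
n = (1.960 × 132 / 17.7)² = 213.66
Round up: n = 214.

214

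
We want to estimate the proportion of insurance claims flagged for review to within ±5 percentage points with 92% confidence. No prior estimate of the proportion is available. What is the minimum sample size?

For a proportion with margin E = 0.05 at 92% confidence, z = 1.751.
With no prior estimate, use p = 0.5, which maximizes p(1−p) at 0.25.
n = 0.25 × (z/E)² = 0.25 × (1.751/0.05)² = 306.60
Round up: n = 307.

n = 307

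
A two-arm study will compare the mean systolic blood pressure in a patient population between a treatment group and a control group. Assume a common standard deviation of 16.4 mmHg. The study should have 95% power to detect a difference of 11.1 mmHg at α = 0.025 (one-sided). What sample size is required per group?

57 per group

For two equal groups, n per group = 2·((z_α + z_β)·σ/δ)².
z_α = 1.960; z_β = 1.645 (power 95%).
n = 2 × (3.605 × 16.4 / 11.1)² = 2 × 28.37 = 56.74
Round up: n = 57 per group.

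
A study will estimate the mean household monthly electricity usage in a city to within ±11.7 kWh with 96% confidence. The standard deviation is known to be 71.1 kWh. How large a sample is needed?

156

For a mean, the margin of error is E = z·σ/√n, so n = (zσ/E)².
At 96% confidence, z = 2.054.
n = (2.054 × 71.1 / 11.7)² = 155.80
Round up: n = 156.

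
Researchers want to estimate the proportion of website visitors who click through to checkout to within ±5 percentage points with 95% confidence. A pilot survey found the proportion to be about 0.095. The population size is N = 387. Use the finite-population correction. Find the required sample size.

For a proportion with margin E = 0.05 at 95% confidence, z = 1.960.
n = p̂(1−p̂)(z/E)² = 0.095 × 0.905 × (1.960/0.05)² = 132.11 — call this n₀.
Finite-population correction with N = 387: n = n₀ / (1 + (n₀−1)/N) = 132.11 / 1.339 = 98.66
Round up: n = 99.

99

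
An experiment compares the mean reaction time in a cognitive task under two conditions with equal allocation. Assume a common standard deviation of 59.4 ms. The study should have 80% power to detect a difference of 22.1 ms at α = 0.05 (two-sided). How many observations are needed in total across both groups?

For two equal groups, n per group = 2·((z_{α/2} + z_β)·σ/δ)².
z_{α/2} = 1.960; z_β = 0.842 (power 80%).
n = 2 × (2.802 × 59.4 / 22.1)² = 2 × 56.72 = 113.44
Round up: n = 114 per group.
Total across both groups: 2 × 114 = 228.

228 total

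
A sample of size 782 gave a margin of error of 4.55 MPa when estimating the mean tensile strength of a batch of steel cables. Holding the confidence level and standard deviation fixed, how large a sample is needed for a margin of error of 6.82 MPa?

n = 349

Margin of error scales as 1/√n, so n₂ = n₁·(E₁/E₂)².
n₂ = 782 × (4.55/6.82)² = 782 × 0.4451 = 348.07
Round up: n₂ = 349.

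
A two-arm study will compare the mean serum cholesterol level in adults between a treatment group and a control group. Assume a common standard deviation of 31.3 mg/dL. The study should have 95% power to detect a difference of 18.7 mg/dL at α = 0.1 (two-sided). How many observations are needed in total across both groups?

For two equal groups, n per group = 2·((z_{α/2} + z_β)·σ/δ)².
z_{α/2} = 1.645; z_β = 1.645 (power 95%).
n = 2 × (3.290 × 31.3 / 18.7)² = 2 × 30.32 = 60.64
Round up: n = 61 per group.
Total across both groups: 2 × 61 = 122.

122 total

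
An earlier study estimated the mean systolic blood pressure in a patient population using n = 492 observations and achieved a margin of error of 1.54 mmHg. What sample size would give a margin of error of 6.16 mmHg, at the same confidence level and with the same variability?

Margin of error scales as 1/√n, so n₂ = n₁·(E₁/E₂)².
n₂ = 492 × (1.54/6.16)² = 492 × 0.0625 = 30.75
Round up: n₂ = 31.

31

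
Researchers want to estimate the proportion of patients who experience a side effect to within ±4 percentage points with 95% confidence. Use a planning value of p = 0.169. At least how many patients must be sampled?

For a proportion with margin E = 0.04 at 95% confidence, z = 1.960.
n = p̂(1−p̂)(z/E)² = 0.169 × 0.831 × (1.960/0.04)² = 337.19
Round up: n = 338.

338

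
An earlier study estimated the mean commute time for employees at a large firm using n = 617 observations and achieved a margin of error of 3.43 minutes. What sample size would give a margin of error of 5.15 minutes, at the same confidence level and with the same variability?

Margin of error scales as 1/√n, so n₂ = n₁·(E₁/E₂)².
n₂ = 617 × (3.43/5.15)² = 617 × 0.4436 = 273.70
Round up: n₂ = 274.

n = 274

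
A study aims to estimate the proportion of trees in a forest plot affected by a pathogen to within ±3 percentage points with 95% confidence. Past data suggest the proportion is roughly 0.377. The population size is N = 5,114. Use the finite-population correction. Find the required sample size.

839

For a proportion with margin E = 0.03 at 95% confidence, z = 1.960.
n = p̂(1−p̂)(z/E)² = 0.377 × 0.623 × (1.960/0.03)² = 1002.53 — call this n₀.
Finite-population correction with N = 5,114: n = n₀ / (1 + (n₀−1)/N) = 1002.53 / 1.196 = 838.24
Round up: n = 839.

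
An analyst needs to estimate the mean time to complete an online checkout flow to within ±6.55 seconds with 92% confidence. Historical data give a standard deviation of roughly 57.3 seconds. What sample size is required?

For a mean, the margin of error is E = z·σ/√n, so n = (zσ/E)².
At 92% confidence, z = 1.751.
n = (1.751 × 57.3 / 6.55)² = 234.64
Round up: n = 235.

n = 235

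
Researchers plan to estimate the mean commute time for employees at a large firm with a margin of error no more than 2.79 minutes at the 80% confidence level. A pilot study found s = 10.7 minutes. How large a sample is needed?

25

For a mean, the margin of error is E = z·σ/√n, so n = (zσ/E)².
At 80% confidence, z = 1.282.
n = (1.282 × 10.7 / 2.79)² = 24.17
Round up: n = 25.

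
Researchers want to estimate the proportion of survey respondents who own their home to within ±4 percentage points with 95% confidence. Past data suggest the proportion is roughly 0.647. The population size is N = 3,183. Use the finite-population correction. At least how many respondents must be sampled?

For a proportion with margin E = 0.04 at 95% confidence, z = 1.960.
n = p̂(1−p̂)(z/E)² = 0.647 × 0.353 × (1.960/0.04)² = 548.37 — call this n₀.
Finite-population correction with N = 3,183: n = n₀ / (1 + (n₀−1)/N) = 548.37 / 1.172 = 467.89
Round up: n = 468.

468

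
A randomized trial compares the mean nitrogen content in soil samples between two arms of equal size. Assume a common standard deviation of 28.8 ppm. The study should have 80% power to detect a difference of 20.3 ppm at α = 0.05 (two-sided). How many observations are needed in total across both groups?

For two equal groups, n per group = 2·((z_{α/2} + z_β)·σ/δ)².
z_{α/2} = 1.960; z_β = 0.842 (power 80%).
n = 2 × (2.802 × 28.8 / 20.3)² = 2 × 15.80 = 31.60
Round up: n = 32 per group.
Total across both groups: 2 × 32 = 64.

64 total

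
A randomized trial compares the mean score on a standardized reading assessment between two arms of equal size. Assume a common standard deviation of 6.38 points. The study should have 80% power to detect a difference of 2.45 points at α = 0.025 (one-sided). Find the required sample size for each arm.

For two equal groups, n per group = 2·((z_α + z_β)·σ/δ)².
z_α = 1.960; z_β = 0.842 (power 80%).
n = 2 × (2.802 × 6.38 / 2.45)² = 2 × 53.24 = 106.48
Round up: n = 107 per group.

107 per group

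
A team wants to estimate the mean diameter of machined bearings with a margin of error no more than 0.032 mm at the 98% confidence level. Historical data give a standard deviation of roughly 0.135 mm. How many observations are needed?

97

For a mean, the margin of error is E = z·σ/√n, so n = (zσ/E)².
At 98% confidence, z = 2.326.
n = (2.326 × 0.135 / 0.032)² = 96.29
Round up: n = 97.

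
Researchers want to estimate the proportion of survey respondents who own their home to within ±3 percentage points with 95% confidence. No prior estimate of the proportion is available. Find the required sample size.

For a proportion with margin E = 0.03 at 95% confidence, z = 1.960.
With no prior estimate, use p = 0.5, which maximizes p(1−p) at 0.25.
n = 0.25 × (z/E)² = 0.25 × (1.960/0.03)² = 1067.11
Round up: n = 1068.

n = 1068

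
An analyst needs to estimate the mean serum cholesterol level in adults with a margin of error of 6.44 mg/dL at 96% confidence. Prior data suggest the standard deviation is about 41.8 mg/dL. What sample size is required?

n = 178

For a mean, the margin of error is E = z·σ/√n, so n = (zσ/E)².
At 96% confidence, z = 2.054.
n = (2.054 × 41.8 / 6.44)² = 177.74
Round up: n = 178.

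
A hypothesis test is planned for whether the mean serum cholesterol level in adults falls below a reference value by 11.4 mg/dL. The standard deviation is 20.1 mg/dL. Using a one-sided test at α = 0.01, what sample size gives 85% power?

n = 36

For a one-sample z-test, n = ((z_α + z_β)·σ/δ)².
z_α = 2.326 (one-sided α = 0.01); z_β = 1.036 (power 85% → β = 0.15).
n = (3.362 × 20.1 / 11.4)² = 35.14
Round up: n = 36.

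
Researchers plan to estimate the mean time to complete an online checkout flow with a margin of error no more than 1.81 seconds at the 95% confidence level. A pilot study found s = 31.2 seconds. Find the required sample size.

1142

For a mean, the margin of error is E = z·σ/√n, so n = (zσ/E)².
At 95% confidence, z = 1.960.
n = (1.960 × 31.2 / 1.81)² = 1141.47
Round up: n = 1142.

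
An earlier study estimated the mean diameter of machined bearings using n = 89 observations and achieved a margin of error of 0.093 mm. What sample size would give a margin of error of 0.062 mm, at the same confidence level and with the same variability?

n = 201

Margin of error scales as 1/√n, so n₂ = n₁·(E₁/E₂)².
n₂ = 89 × (0.093/0.062)² = 89 × 2.25 = 200.25
Round up: n₂ = 201.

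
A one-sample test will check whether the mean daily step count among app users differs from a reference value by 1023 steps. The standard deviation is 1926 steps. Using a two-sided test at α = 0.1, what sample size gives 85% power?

26

For a one-sample z-test, n = ((z_{α/2} + z_β)·σ/δ)².
z_{α/2} = 1.645 (two-sided α = 0.1); z_β = 1.036 (power 85% → β = 0.15).
n = (2.681 × 1926 / 1023)² = 25.48
Round up: n = 26.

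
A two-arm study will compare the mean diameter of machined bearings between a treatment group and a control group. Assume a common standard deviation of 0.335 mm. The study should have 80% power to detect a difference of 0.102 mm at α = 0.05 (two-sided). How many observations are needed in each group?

For two equal groups, n per group = 2·((z_{α/2} + z_β)·σ/δ)².
z_{α/2} = 1.960; z_β = 0.842 (power 80%).
n = 2 × (2.802 × 0.335 / 0.102)² = 2 × 84.69 = 169.38
Round up: n = 170 per group.

170 per group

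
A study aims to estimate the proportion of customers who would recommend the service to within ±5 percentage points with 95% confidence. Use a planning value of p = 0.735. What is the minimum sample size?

300

For a proportion with margin E = 0.05 at 95% confidence, z = 1.960.
n = p̂(1−p̂)(z/E)² = 0.735 × 0.265 × (1.960/0.05)² = 299.30
Round up: n = 300.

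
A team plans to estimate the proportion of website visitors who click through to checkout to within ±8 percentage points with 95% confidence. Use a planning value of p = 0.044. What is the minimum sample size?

For a proportion with margin E = 0.08 at 95% confidence, z = 1.960.
n = p̂(1−p̂)(z/E)² = 0.044 × 0.956 × (1.960/0.08)² = 25.25
Round up: n = 26.

26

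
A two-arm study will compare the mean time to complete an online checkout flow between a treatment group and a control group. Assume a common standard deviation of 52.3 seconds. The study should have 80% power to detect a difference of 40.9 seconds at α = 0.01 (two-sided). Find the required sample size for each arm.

39 per group

For two equal groups, n per group = 2·((z_{α/2} + z_β)·σ/δ)².
z_{α/2} = 2.576; z_β = 0.842 (power 80%).
n = 2 × (3.418 × 52.3 / 40.9)² = 2 × 19.10 = 38.20
Round up: n = 39 per group.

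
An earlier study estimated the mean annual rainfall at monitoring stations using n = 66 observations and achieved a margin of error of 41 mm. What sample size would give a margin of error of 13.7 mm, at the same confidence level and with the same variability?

592

Margin of error scales as 1/√n, so n₂ = n₁·(E₁/E₂)².
n₂ = 66 × (41/13.7)² = 66 × 8.956 = 591.10
Round up: n₂ = 592.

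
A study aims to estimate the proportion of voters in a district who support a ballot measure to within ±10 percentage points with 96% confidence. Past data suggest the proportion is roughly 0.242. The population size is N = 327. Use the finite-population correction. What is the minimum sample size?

63

For a proportion with margin E = 0.1 at 96% confidence, z = 2.054.
n = p̂(1−p̂)(z/E)² = 0.242 × 0.758 × (2.054/0.1)² = 77.39 — call this n₀.
Finite-population correction with N = 327: n = n₀ / (1 + (n₀−1)/N) = 77.39 / 1.234 = 62.71
Round up: n = 63.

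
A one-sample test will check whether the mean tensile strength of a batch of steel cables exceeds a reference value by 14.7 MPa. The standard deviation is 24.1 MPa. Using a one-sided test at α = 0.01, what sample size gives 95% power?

43

For a one-sample z-test, n = ((z_α + z_β)·σ/δ)².
z_α = 2.326 (one-sided α = 0.01); z_β = 1.645 (power 95% → β = 0.05).
n = (3.971 × 24.1 / 14.7)² = 42.38
Round up: n = 43.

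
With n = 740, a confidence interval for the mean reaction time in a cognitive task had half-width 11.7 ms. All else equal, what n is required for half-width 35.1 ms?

n = 83

Margin of error scales as 1/√n, so n₂ = n₁·(E₁/E₂)².
n₂ = 740 × (11.7/35.1)² = 740 × 0.1111 = 82.21
Round up: n₂ = 83.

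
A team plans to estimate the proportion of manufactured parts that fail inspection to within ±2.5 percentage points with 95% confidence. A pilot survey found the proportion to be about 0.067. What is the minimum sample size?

For a proportion with margin E = 0.025 at 95% confidence, z = 1.960.
n = p̂(1−p̂)(z/E)² = 0.067 × 0.933 × (1.960/0.025)² = 384.23
Round up: n = 385.

385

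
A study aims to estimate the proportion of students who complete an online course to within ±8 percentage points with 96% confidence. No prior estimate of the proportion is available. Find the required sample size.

For a proportion with margin E = 0.08 at 96% confidence, z = 2.054.
With no prior estimate, use p = 0.5, which maximizes p(1−p) at 0.25.
n = 0.25 × (z/E)² = 0.25 × (2.054/0.08)² = 164.80
Round up: n = 165.

165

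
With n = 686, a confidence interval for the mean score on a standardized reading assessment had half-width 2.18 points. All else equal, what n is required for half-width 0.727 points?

Margin of error scales as 1/√n, so n₂ = n₁·(E₁/E₂)².
n₂ = 686 × (2.18/0.727)² = 686 × 8.992 = 6168.51
Round up: n₂ = 6169.

n = 6169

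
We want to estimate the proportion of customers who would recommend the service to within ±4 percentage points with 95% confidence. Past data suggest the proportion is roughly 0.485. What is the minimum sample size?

600

For a proportion with margin E = 0.04 at 95% confidence, z = 1.960.
n = p̂(1−p̂)(z/E)² = 0.485 × 0.515 × (1.960/0.04)² = 599.71
Round up: n = 600.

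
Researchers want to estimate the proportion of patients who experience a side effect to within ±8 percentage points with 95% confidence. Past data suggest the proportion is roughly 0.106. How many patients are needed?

For a proportion with margin E = 0.08 at 95% confidence, z = 1.960.
n = p̂(1−p̂)(z/E)² = 0.106 × 0.894 × (1.960/0.08)² = 56.88
Round up: n = 57.

57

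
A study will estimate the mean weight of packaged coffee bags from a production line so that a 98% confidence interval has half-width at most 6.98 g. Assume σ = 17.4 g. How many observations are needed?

For a mean, the margin of error is E = z·σ/√n, so n = (zσ/E)².
At 98% confidence, z = 2.326.
n = (2.326 × 17.4 / 6.98)² = 33.62
Round up: n = 34.

n = 34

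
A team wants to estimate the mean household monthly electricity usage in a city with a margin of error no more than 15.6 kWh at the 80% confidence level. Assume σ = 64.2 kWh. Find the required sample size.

For a mean, the margin of error is E = z·σ/√n, so n = (zσ/E)².
At 80% confidence, z = 1.282.
n = (1.282 × 64.2 / 15.6)² = 27.84
Round up: n = 28.

28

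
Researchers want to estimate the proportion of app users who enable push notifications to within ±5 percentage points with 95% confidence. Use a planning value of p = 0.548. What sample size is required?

For a proportion with margin E = 0.05 at 95% confidence, z = 1.960.
n = p̂(1−p̂)(z/E)² = 0.548 × 0.452 × (1.960/0.05)² = 380.62
Round up: n = 381.

n = 381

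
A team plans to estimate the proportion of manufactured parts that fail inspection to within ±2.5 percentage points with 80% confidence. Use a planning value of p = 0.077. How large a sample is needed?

For a proportion with margin E = 0.025 at 80% confidence, z = 1.282.
n = p̂(1−p̂)(z/E)² = 0.077 × 0.923 × (1.282/0.025)² = 186.89
Round up: n = 187.

187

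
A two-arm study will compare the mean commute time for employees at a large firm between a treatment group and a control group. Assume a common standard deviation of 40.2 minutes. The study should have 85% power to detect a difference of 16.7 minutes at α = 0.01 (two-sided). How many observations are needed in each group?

152 per group

For two equal groups, n per group = 2·((z_{α/2} + z_β)·σ/δ)².
z_{α/2} = 2.576; z_β = 1.036 (power 85%).
n = 2 × (3.612 × 40.2 / 16.7)² = 2 × 75.60 = 151.20
Round up: n = 152 per group.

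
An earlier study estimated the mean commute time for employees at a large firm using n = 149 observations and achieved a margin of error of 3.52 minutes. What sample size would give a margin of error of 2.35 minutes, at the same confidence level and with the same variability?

Margin of error scales as 1/√n, so n₂ = n₁·(E₁/E₂)².
n₂ = 149 × (3.52/2.35)² = 149 × 2.244 = 334.36
Round up: n₂ = 335.

335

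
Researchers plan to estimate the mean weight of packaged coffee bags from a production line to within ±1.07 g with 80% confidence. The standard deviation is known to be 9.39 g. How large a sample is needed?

127

For a mean, the margin of error is E = z·σ/√n, so n = (zσ/E)².
At 80% confidence, z = 1.282.
n = (1.282 × 9.39 / 1.07)² = 126.57
Round up: n = 127.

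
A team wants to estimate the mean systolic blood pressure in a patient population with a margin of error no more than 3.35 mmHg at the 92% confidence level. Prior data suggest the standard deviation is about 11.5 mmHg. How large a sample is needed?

37

For a mean, the margin of error is E = z·σ/√n, so n = (zσ/E)².
At 92% confidence, z = 1.751.
n = (1.751 × 11.5 / 3.35)² = 36.13
Round up: n = 37.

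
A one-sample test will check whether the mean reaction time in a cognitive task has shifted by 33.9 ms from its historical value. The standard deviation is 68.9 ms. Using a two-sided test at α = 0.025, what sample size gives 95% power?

n = 63

For a one-sample z-test, n = ((z_{α/2} + z_β)·σ/δ)².
z_{α/2} = 2.241 (two-sided α = 0.025); z_β = 1.645 (power 95% → β = 0.05).
n = (3.886 × 68.9 / 33.9)² = 62.38
Round up: n = 63.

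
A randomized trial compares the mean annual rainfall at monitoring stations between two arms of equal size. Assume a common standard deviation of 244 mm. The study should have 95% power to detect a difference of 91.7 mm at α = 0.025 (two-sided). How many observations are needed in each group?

For two equal groups, n per group = 2·((z_{α/2} + z_β)·σ/δ)².
z_{α/2} = 2.241; z_β = 1.645 (power 95%).
n = 2 × (3.886 × 244 / 91.7)² = 2 × 106.92 = 213.84
Round up: n = 214 per group.

214 per group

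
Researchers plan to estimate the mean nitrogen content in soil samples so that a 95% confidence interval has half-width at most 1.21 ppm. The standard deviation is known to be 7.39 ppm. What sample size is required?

n = 144

For a mean, the margin of error is E = z·σ/√n, so n = (zσ/E)².
At 95% confidence, z = 1.960.
n = (1.960 × 7.39 / 1.21)² = 143.29
Round up: n = 144.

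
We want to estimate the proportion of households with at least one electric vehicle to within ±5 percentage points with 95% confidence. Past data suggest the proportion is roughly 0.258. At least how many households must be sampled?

n = 295

For a proportion with margin E = 0.05 at 95% confidence, z = 1.960.
n = p̂(1−p̂)(z/E)² = 0.258 × 0.742 × (1.960/0.05)² = 294.17
Round up: n = 295.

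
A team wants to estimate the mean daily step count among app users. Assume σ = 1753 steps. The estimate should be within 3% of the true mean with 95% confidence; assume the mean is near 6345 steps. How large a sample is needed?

For a mean, the margin of error is E = z·σ/√n, so n = (zσ/E)².
At 95% confidence, z = 1.960.
E = 3% of 6345 = 190.3 steps.
n = (1.960 × 1753 / 190.3)² = 325.81
Round up: n = 326.

326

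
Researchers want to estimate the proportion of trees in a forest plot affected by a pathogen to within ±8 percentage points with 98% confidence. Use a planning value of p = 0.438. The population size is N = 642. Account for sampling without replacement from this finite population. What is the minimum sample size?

158

For a proportion with margin E = 0.08 at 98% confidence, z = 2.326.
n = p̂(1−p̂)(z/E)² = 0.438 × 0.562 × (2.326/0.08)² = 208.09 — call this n₀.
Finite-population correction with N = 642: n = n₀ / (1 + (n₀−1)/N) = 208.09 / 1.323 = 157.29
Round up: n = 158.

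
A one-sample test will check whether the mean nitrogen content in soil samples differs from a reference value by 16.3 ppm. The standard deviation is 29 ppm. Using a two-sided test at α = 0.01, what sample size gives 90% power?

For a one-sample z-test, n = ((z_{α/2} + z_β)·σ/δ)².
z_{α/2} = 2.576 (two-sided α = 0.01); z_β = 1.282 (power 90% → β = 0.1).
n = (3.858 × 29 / 16.3)² = 47.11
Round up: n = 48.

n = 48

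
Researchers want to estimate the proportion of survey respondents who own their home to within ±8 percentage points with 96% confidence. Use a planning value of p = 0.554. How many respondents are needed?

For a proportion with margin E = 0.08 at 96% confidence, z = 2.054.
n = p̂(1−p̂)(z/E)² = 0.554 × 0.446 × (2.054/0.08)² = 162.88
Round up: n = 163.

163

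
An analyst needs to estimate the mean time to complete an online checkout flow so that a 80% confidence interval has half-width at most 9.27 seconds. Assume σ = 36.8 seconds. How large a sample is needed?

26

For a mean, the margin of error is E = z·σ/√n, so n = (zσ/E)².
At 80% confidence, z = 1.282.
n = (1.282 × 36.8 / 9.27)² = 25.90
Round up: n = 26.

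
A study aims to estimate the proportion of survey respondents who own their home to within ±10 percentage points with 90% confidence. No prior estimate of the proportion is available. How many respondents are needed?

n = 68

For a proportion with margin E = 0.1 at 90% confidence, z = 1.645.
With no prior estimate, use p = 0.5, which maximizes p(1−p) at 0.25.
n = 0.25 × (z/E)² = 0.25 × (1.645/0.1)² = 67.65
Round up: n = 68.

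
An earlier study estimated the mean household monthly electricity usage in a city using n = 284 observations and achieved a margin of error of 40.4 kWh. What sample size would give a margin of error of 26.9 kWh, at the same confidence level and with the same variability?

641

Margin of error scales as 1/√n, so n₂ = n₁·(E₁/E₂)².
n₂ = 284 × (40.4/26.9)² = 284 × 2.256 = 640.70
Round up: n₂ = 641.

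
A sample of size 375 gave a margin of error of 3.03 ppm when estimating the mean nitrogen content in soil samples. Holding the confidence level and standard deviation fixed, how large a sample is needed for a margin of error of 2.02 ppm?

n = 844

Margin of error scales as 1/√n, so n₂ = n₁·(E₁/E₂)².
n₂ = 375 × (3.03/2.02)² = 375 × 2.25 = 843.75
Round up: n₂ = 844.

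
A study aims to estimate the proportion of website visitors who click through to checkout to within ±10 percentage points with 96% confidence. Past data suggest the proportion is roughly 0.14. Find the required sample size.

51

For a proportion with margin E = 0.1 at 96% confidence, z = 2.054.
n = p̂(1−p̂)(z/E)² = 0.14 × 0.86 × (2.054/0.1)² = 50.80
Round up: n = 51.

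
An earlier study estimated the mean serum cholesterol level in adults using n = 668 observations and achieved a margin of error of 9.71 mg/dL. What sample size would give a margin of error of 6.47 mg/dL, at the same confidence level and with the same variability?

Margin of error scales as 1/√n, so n₂ = n₁·(E₁/E₂)².
n₂ = 668 × (9.71/6.47)² = 668 × 2.252 = 1504.34
Round up: n₂ = 1505.

1505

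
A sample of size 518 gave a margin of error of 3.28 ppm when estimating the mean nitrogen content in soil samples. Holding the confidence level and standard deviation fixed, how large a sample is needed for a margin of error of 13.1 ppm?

33

Margin of error scales as 1/√n, so n₂ = n₁·(E₁/E₂)².
n₂ = 518 × (3.28/13.1)² = 518 × 0.06269 = 32.47
Round up: n₂ = 33.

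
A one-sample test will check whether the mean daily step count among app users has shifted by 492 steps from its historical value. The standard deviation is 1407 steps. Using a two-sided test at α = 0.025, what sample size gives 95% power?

For a one-sample z-test, n = ((z_{α/2} + z_β)·σ/δ)².
z_{α/2} = 2.241 (two-sided α = 0.025); z_β = 1.645 (power 95% → β = 0.05).
n = (3.886 × 1407 / 492)² = 123.50
Round up: n = 124.

124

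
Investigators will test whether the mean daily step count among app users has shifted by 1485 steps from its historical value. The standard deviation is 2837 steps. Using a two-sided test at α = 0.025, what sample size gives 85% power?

n = 40

For a one-sample z-test, n = ((z_{α/2} + z_β)·σ/δ)².
z_{α/2} = 2.241 (two-sided α = 0.025); z_β = 1.036 (power 85% → β = 0.15).
n = (3.277 × 2837 / 1485)² = 39.19
Round up: n = 40.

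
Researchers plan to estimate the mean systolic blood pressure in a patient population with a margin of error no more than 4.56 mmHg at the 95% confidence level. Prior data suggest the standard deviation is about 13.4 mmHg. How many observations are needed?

n = 34

For a mean, the margin of error is E = z·σ/√n, so n = (zσ/E)².
At 95% confidence, z = 1.960.
n = (1.960 × 13.4 / 4.56)² = 33.17
Round up: n = 34.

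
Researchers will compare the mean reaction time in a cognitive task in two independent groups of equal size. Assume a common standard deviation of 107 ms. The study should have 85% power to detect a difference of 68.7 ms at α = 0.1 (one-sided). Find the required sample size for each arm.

27 per group

For two equal groups, n per group = 2·((z_α + z_β)·σ/δ)².
z_α = 1.282; z_β = 1.036 (power 85%).
n = 2 × (2.318 × 107 / 68.7)² = 2 × 13.03 = 26.06
Round up: n = 27 per group.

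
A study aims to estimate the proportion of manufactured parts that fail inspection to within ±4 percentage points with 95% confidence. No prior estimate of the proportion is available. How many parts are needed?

n = 601

For a proportion with margin E = 0.04 at 95% confidence, z = 1.960.
With no prior estimate, use p = 0.5, which maximizes p(1−p) at 0.25.
n = 0.25 × (z/E)² = 0.25 × (1.960/0.04)² = 600.25
Round up: n = 601.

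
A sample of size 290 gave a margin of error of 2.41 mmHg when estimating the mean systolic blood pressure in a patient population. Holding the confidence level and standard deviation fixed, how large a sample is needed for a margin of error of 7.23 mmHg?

33

Margin of error scales as 1/√n, so n₂ = n₁·(E₁/E₂)².
n₂ = 290 × (2.41/7.23)² = 290 × 0.1111 = 32.22
Round up: n₂ = 33.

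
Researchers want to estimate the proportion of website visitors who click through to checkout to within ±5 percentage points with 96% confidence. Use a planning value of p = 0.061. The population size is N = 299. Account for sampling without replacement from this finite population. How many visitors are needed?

74

For a proportion with margin E = 0.05 at 96% confidence, z = 2.054.
n = p̂(1−p̂)(z/E)² = 0.061 × 0.939 × (2.054/0.05)² = 96.66 — call this n₀.
Finite-population correction with N = 299: n = n₀ / (1 + (n₀−1)/N) = 96.66 / 1.32 = 73.23
Round up: n = 74.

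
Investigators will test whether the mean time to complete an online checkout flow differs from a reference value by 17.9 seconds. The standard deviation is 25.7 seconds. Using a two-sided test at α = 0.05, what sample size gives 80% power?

17

For a one-sample z-test, n = ((z_{α/2} + z_β)·σ/δ)².
z_{α/2} = 1.960 (two-sided α = 0.05); z_β = 0.842 (power 80% → β = 0.2).
n = (2.802 × 25.7 / 17.9)² = 16.18
Round up: n = 17.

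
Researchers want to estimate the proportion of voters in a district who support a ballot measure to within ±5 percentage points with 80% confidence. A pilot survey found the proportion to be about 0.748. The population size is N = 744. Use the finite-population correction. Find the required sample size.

For a proportion with margin E = 0.05 at 80% confidence, z = 1.282.
n = p̂(1−p̂)(z/E)² = 0.748 × 0.252 × (1.282/0.05)² = 123.92 — call this n₀.
Finite-population correction with N = 744: n = n₀ / (1 + (n₀−1)/N) = 123.92 / 1.165 = 106.37
Round up: n = 107.

n = 107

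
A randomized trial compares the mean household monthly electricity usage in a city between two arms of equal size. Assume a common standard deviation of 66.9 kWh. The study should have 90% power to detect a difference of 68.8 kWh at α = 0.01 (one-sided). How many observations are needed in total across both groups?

For two equal groups, n per group = 2·((z_α + z_β)·σ/δ)².
z_α = 2.326; z_β = 1.282 (power 90%).
n = 2 × (3.608 × 66.9 / 68.8)² = 2 × 12.31 = 24.62
Round up: n = 25 per group.
Total across both groups: 2 × 25 = 50.

50 total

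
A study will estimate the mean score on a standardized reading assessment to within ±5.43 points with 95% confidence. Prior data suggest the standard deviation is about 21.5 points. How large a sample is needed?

61

For a mean, the margin of error is E = z·σ/√n, so n = (zσ/E)².
At 95% confidence, z = 1.960.
n = (1.960 × 21.5 / 5.43)² = 60.23
Round up: n = 61.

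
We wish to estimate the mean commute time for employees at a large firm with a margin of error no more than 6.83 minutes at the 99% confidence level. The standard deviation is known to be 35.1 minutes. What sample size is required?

176

For a mean, the margin of error is E = z·σ/√n, so n = (zσ/E)².
At 99% confidence, z = 2.576.
n = (2.576 × 35.1 / 6.83)² = 175.25
Round up: n = 176.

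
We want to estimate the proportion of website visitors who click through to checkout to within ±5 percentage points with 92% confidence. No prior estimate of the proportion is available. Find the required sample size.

For a proportion with margin E = 0.05 at 92% confidence, z = 1.751.
With no prior estimate, use p = 0.5, which maximizes p(1−p) at 0.25.
n = 0.25 × (z/E)² = 0.25 × (1.751/0.05)² = 306.60
Round up: n = 307.

n = 307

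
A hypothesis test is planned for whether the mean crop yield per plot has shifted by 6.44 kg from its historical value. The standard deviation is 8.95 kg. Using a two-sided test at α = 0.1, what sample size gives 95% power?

For a one-sample z-test, n = ((z_{α/2} + z_β)·σ/δ)².
z_{α/2} = 1.645 (two-sided α = 0.1); z_β = 1.645 (power 95% → β = 0.05).
n = (3.290 × 8.95 / 6.44)² = 20.91
Round up: n = 21.

n = 21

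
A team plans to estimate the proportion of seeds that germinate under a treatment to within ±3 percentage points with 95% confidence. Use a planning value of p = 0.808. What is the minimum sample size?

For a proportion with margin E = 0.03 at 95% confidence, z = 1.960.
n = p̂(1−p̂)(z/E)² = 0.808 × 0.192 × (1.960/0.03)² = 662.19
Round up: n = 663.

663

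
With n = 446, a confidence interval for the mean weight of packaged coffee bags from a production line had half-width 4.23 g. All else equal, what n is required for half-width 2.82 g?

Margin of error scales as 1/√n, so n₂ = n₁·(E₁/E₂)².
n₂ = 446 × (4.23/2.82)² = 446 × 2.25 = 1003.50
Round up: n₂ = 1004.

n = 1004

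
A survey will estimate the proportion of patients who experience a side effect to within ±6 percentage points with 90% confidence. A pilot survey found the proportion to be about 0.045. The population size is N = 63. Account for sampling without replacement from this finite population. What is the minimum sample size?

For a proportion with margin E = 0.06 at 90% confidence, z = 1.645.
n = p̂(1−p̂)(z/E)² = 0.045 × 0.955 × (1.645/0.06)² = 32.30 — call this n₀.
Finite-population correction with N = 63: n = n₀ / (1 + (n₀−1)/N) = 32.30 / 1.497 = 21.58
Round up: n = 22.

n = 22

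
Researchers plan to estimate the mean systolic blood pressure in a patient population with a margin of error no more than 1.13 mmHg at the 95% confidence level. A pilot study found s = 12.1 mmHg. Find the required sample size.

441

For a mean, the margin of error is E = z·σ/√n, so n = (zσ/E)².
At 95% confidence, z = 1.960.
n = (1.960 × 12.1 / 1.13)² = 440.48
Round up: n = 441.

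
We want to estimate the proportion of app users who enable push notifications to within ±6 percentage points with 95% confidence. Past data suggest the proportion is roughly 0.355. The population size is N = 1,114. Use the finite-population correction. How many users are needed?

For a proportion with margin E = 0.06 at 95% confidence, z = 1.960.
n = p̂(1−p̂)(z/E)² = 0.355 × 0.645 × (1.960/0.06)² = 244.34 — call this n₀.
Finite-population correction with N = 1,114: n = n₀ / (1 + (n₀−1)/N) = 244.34 / 1.218 = 200.61
Round up: n = 201.

201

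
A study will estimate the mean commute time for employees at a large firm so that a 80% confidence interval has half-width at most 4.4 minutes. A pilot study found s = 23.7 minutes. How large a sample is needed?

48

For a mean, the margin of error is E = z·σ/√n, so n = (zσ/E)².
At 80% confidence, z = 1.282.
n = (1.282 × 23.7 / 4.4)² = 47.68
Round up: n = 48.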